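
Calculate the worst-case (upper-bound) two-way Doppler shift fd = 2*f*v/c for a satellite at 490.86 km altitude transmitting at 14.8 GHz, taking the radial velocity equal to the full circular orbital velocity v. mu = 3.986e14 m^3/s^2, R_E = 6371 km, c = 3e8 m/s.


r = 6.86186e+06 m
v = sqrt(mu/r) = 7621.6275 m/s (worst-case radial velocity)
f = 14.8 GHz = 1.48e+10 Hz
fd = 2*f*v/c = 2*1.48e+10*7621.6275/3.0e+08
fd = 752000.5825 Hz

752000.5825 Hz


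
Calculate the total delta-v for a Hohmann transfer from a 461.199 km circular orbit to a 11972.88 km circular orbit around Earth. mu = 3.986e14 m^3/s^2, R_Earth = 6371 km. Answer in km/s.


r1 = 6832.1990 km = 6.832199e+06 m
r2 = 18343.8800 km = 1.834388e+07 m
dv1 = sqrt(mu/r1)*(sqrt(2*r2/(r1+r2)) - 1) = 1582.3563 m/s
dv2 = sqrt(mu/r2)*(1 - sqrt(2*r1/(r1+r2))) = 1227.2822 m/s
total dv = |dv1| + |dv2| = 1582.3563 + 1227.2822 = 2809.6385 m/s = 2.8096 km/s

2.8096 km/s


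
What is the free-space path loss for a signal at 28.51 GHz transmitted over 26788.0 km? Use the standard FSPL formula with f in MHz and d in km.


f = 28.51 GHz = 28510.0000 MHz
d = 26788.0 km
FSPL = 32.44 + 20*log10(28510.0000) + 20*log10(26788.0)
FSPL = 32.44 + 89.0999 + 88.5588
FSPL = 210.0988 dB

210.0988 dB


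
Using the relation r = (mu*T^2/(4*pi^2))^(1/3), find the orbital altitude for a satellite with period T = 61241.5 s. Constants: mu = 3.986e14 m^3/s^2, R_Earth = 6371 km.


T = 61241.5 s
r = (mu*T^2/(4*pi^2))^(1/3) = (3.986e14 * 61241.5^2 / (4*pi^2))^(1/3)
r = 3.3580699e+07 m = 33580.6990 km
alt = r - R_E = 33580.6990 - 6371 = 27209.6990 km

27209.6990 km


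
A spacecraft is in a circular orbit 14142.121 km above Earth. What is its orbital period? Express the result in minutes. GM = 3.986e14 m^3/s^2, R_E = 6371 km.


r = 20513.1210 km = 2.0513121e+07 m
T = 2*pi*sqrt(r^3/mu) = 2*pi*sqrt(8.6316779e+21 / 3.986e14)
T = 29238.7521 s = 487.3125 min

487.3125 minutes


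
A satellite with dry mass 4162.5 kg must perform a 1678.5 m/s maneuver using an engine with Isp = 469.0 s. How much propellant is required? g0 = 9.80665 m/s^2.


ve = Isp * g0 = 469.0 * 9.80665 = 4599.318850 m/s
mass ratio = exp(dv/ve) = exp(1678.5/4599.318850) = 1.44043528
m_prop = m_dry * (mr - 1) = 4162.5 * (1.44043528 - 1)
m_prop = 1833.3118 kg

1833.3118 kg


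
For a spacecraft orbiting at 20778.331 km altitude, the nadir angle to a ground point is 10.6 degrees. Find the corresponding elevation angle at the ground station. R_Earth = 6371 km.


r = R_E + alt = 27149.3310 km
Law of sines in the satellite / Earth-center / ground-point triangle:
  sin(nadir)/R_E = sin(90 + el)/r  =>  cos(el) = (r/R_E)*sin(nadir)
cos(el) = (27149.3310 / 6371.0000) * sin(10.6 deg) = 0.7838889
el = arccos(0.7838889) = 38.3820 deg
(Earth-central angle = 90 - nadir - el = 41.0180 deg)

38.3820 degrees


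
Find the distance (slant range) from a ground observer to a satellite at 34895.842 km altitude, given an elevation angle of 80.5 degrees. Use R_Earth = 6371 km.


h = 34895.842 km, el = 80.5 deg
d = -R_E*sin(el) + sqrt((R_E*sin(el))^2 + 2*R_E*h + h^2)
d = -6371.0000*sin(1.4050) + sqrt((6371.0000*0.9862856)^2 + 2*6371.0000*34895.842 + 34895.842^2)
d = 34969.8174 km

34969.8174 km


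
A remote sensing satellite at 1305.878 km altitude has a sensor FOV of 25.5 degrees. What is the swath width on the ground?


FOV = 25.5 deg = 0.445059 rad
swath = 2 * alt * tan(FOV/2) = 2 * 1305.878 * tan(0.2225295)
swath = 2 * 1305.878 * 0.2262769
swath = 590.9800 km

590.9800 km


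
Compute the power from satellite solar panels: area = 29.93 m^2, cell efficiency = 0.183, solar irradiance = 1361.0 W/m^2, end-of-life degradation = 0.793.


P = area * eta * S * degradation
P = 29.93 * 0.183 * 1361.0 * 0.793
P = 5911.3833 W

5911.3833 W


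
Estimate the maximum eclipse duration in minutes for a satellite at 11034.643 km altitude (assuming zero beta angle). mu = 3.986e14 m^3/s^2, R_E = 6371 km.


r = 17405.6430 km
T = 380.8861 min
Eclipse fraction = arcsin(R_E/r)/pi = arcsin(6371.0000/17405.6430)/pi
= arcsin(0.3660307)/pi = 0.1192835
Eclipse duration = 0.1192835 * 380.8861 = 45.4334 min

45.4334 minutes


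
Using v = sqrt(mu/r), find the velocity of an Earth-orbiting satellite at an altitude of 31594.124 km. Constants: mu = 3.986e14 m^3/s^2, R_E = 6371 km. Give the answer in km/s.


r = R_E + alt = 6371.0 + 31594.124 = 37965.1240 km = 3.7965124e+07 m
v = sqrt(mu/r) = sqrt(3.986e14 / 3.7965124e+07) = 3240.2330 m/s = 3.2402 km/s

3.2402 km/s


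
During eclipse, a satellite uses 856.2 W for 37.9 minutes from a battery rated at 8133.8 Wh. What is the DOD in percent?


E_used = P * t / 60 = 856.2 * 37.9 / 60 = 540.8330 Wh
DOD = E_used / E_total * 100 = 540.8330 / 8133.8 * 100
DOD = 6.6492 %

6.6492 %


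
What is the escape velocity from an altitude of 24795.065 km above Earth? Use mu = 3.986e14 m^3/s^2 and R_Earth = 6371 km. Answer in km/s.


r = 6371.0 + 24795.065 = 31166.0650 km = 3.1166065e+07 m
v_esc = sqrt(2*mu/r) = sqrt(2*3.986e14 / 3.1166065e+07)
v_esc = 5057.5788 m/s = 5.0576 km/s

5.0576 km/s


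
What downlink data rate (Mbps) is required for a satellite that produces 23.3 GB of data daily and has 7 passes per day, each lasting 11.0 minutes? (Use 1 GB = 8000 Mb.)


total contact time = 7 * 11.0 * 60 = 4620.0000 s
data = 23.3 GB = 186400.0000 Mb
rate = 186400.0000 / 4620.0000 = 40.3463 Mbps

40.3463 Mbps


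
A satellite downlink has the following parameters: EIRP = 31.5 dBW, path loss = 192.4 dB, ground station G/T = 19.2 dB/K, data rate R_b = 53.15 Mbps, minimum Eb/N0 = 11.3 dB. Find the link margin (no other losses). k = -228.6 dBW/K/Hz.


C/N0 = EIRP - FSPL + G/T - k = 31.5 - 192.4 + 19.2 - (-228.6)
C/N0 = 86.9000 dB-Hz
R_b = 53.15 Mbps = 5.315e+07 bps -> 10*log10(R_b) = 77.2550 dB-Hz
Eb/N0 = C/N0 - 10*log10(R_b) = 86.9000 - 77.2550 = 9.6450 dB
Margin = Eb/N0 - Eb/N0_req = 9.6450 - 11.3 = -1.6550 dB (negative margin: link does not close)

-1.6550 dB


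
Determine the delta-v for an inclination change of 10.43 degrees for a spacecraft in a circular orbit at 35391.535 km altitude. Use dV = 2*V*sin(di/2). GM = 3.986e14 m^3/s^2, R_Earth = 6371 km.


r = 41762.5350 km = 4.1762535e+07 m
V = sqrt(mu/r) = 3089.4077 m/s
di = 10.43 deg = 0.1820378 rad
dV = 2*V*sin(di/2) = 2*3089.4077*sin(0.09101892)
dV = 561.6129 m/s = 0.5616129 km/s

0.5616 km/s


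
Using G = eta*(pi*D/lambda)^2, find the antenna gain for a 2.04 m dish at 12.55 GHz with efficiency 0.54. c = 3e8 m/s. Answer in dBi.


lambda = c/f = 3e8 / 1.255e+10 = 0.02390438 m
G = eta*(pi*D/lambda)^2 = 0.54*(pi*2.04/0.02390438)^2
G = 38814.9278 (linear)
G = 10*log10(38814.9278) = 45.8900 dBi

45.8900 dBi


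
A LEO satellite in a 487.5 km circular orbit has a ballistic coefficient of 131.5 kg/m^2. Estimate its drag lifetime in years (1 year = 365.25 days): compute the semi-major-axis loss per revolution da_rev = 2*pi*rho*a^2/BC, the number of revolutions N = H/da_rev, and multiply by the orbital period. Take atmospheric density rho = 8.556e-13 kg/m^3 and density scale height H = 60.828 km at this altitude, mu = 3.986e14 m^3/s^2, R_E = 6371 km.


a = R_E + alt = 6858.5000 km = 6.8585e+06 m
da_rev = 2*pi*rho*a^2/BC = 2*pi*8.556e-13*(6.8585e+06)^2/131.5 = 1.923017 m per revolution
N = H/da_rev = 60828.0000 m / 1.923017 m = 31631.5417 revolutions
P = 2*pi*sqrt(a^3/mu) = 5652.6870 s
lifetime = N*P = 31631.5417 * 5652.6870 = 1.788032e+08 s = 2069.4815 days
years = 2069.4815 / 365.25 = 5.6659 years

5.6659 years


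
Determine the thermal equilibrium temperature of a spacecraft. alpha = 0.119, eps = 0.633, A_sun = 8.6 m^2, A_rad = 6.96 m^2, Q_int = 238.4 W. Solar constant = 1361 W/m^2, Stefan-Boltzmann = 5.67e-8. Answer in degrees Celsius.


Numerator = alpha*S*A_sun + Q_int = 0.119*1361*8.6 + 238.4 = 1631.2474 W
Denominator = eps*sigma*A_rad = 0.633*5.67e-8*6.96 = 2.4980206e-07 W/K^4
T^4 = 6.53016e+09 K^4
T = 284.2700 K = 11.1200 C

11.1200 degrees Celsius


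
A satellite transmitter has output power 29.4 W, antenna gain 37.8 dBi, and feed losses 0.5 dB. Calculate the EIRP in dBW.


Pt = 29.4 W = 14.6835 dBW
EIRP = Pt_dBW + Gt - losses = 14.6835 + 37.8 - 0.5 = 51.9835 dBW

51.9835 dBW


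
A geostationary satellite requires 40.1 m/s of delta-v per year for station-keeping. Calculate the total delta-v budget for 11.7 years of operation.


dV = rate * years = 40.1 * 11.7
dV = 469.1700 m/s

469.1700 m/s


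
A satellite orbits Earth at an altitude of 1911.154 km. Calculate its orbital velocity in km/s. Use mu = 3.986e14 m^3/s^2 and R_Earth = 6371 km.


r = R_E + alt = 6371.0 + 1911.154 = 8282.1540 km = 8.282154e+06 m
v = sqrt(mu/r) = sqrt(3.986e14 / 8.282154e+06) = 6937.4042 m/s = 6.9374 km/s

6.9374 km/s


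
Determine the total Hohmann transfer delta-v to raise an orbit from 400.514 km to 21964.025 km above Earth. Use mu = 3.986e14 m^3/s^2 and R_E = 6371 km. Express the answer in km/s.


r1 = 6771.5140 km = 6.771514e+06 m
r2 = 28335.0250 km = 2.8335025e+07 m
dv1 = sqrt(mu/r1)*(sqrt(2*r2/(r1+r2)) - 1) = 2075.5403 m/s
dv2 = sqrt(mu/r2)*(1 - sqrt(2*r1/(r1+r2))) = 1421.1097 m/s
total dv = |dv1| + |dv2| = 2075.5403 + 1421.1097 = 3496.6500 m/s = 3.4966 km/s

3.4966 km/s


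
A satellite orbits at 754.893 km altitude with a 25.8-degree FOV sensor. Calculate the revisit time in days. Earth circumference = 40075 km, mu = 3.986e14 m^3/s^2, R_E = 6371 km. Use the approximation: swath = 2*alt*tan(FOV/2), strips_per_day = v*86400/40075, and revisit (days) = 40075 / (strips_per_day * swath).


swath = 2*754.893*tan(0.2251475) = 345.7872 km
v = sqrt(mu/r) = 7479.0941 m/s = 7.4791 km/s
strips/day = v*86400/40075 = 7.4791*86400/40075 = 16.1246
coverage/day = strips * swath = 16.1246 * 345.7872 = 5575.6829 km
revisit = 40075 / 5575.6829 = 7.1875 days

7.1875 days


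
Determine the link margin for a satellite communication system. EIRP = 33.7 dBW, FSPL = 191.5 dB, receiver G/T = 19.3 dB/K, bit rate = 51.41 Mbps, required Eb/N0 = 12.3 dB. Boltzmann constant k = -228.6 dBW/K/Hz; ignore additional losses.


C/N0 = EIRP - FSPL + G/T - k = 33.7 - 191.5 + 19.3 - (-228.6)
C/N0 = 90.1000 dB-Hz
R_b = 51.41 Mbps = 5.141e+07 bps -> 10*log10(R_b) = 77.1105 dB-Hz
Eb/N0 = C/N0 - 10*log10(R_b) = 90.1000 - 77.1105 = 12.9895 dB
Margin = Eb/N0 - Eb/N0_req = 12.9895 - 12.3 = 0.689524 dB (link closes)

0.6895 dB


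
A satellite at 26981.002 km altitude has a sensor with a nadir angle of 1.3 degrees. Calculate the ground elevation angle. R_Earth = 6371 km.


r = R_E + alt = 33352.0020 km
Law of sines in the satellite / Earth-center / ground-point triangle:
  sin(nadir)/R_E = sin(90 + el)/r  =>  cos(el) = (r/R_E)*sin(nadir)
cos(el) = (33352.0020 / 6371.0000) * sin(1.3 deg) = 0.1187675
el = arccos(0.1187675) = 83.1790 deg
(Earth-central angle = 90 - nadir - el = 5.5210 deg)

83.1790 degrees


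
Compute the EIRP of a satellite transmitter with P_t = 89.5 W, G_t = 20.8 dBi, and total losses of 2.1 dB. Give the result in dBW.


Pt = 89.5 W = 19.5182 dBW
EIRP = Pt_dBW + Gt - losses = 19.5182 + 20.8 - 2.1 = 38.2182 dBW

38.2182 dBW


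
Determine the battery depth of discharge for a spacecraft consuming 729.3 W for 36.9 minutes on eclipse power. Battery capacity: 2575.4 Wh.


E_used = P * t / 60 = 729.3 * 36.9 / 60 = 448.5195 Wh
DOD = E_used / E_total * 100 = 448.5195 / 2575.4 * 100
DOD = 17.4155 %

17.4155 %


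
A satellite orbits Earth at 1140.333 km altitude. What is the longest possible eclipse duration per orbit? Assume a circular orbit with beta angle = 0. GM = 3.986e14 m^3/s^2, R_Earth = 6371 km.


r = 7511.3330 km
T = 107.9781 min
Eclipse fraction = arcsin(R_E/r)/pi = arcsin(6371.0000/7511.3330)/pi
= arcsin(0.848185)/pi = 0.3223045
Eclipse duration = 0.3223045 * 107.9781 = 34.8018 min

34.8018 minutes


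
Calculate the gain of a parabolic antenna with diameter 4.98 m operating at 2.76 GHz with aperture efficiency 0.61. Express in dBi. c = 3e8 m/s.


lambda = c/f = 3e8 / 2.76e+09 = 0.1086957 m
G = eta*(pi*D/lambda)^2 = 0.61*(pi*4.98/0.1086957)^2
G = 12637.5801 (linear)
G = 10*log10(12637.5801) = 41.0166 dBi

41.0166 dBi


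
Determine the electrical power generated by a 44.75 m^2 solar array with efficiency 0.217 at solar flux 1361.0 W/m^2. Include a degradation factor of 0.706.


P = area * eta * S * degradation
P = 44.75 * 0.217 * 1361.0 * 0.706
P = 9330.7295 W

9330.7295 W


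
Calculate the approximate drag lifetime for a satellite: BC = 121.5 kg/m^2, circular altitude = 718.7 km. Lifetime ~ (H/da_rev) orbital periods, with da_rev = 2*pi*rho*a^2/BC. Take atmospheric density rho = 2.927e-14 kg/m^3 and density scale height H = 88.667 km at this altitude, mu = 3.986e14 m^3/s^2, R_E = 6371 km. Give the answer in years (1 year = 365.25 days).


a = R_E + alt = 7089.7000 km = 7.0897e+06 m
da_rev = 2*pi*rho*a^2/BC = 2*pi*2.927e-14*(7.0897e+06)^2/121.5 = 0.0760820191 m per revolution
N = H/da_rev = 88667.0000 m / 0.0760820191 m = 1.1654133e+06 revolutions
P = 2*pi*sqrt(a^3/mu) = 5940.9105 s
lifetime = N*P = 1.1654133e+06 * 5940.9105 = 6.9236163e+09 s = 80134.4483 days
years = 80134.4483 / 365.25 = 219.3962 years

219.3962 years


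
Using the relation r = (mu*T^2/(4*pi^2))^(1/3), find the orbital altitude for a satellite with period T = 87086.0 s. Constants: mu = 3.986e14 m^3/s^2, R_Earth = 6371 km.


T = 87086.0 s
r = (mu*T^2/(4*pi^2))^(1/3) = (3.986e14 * 87086.0^2 / (4*pi^2))^(1/3)
r = 4.2464376e+07 m = 42464.3761 km
alt = r - R_E = 42464.3761 - 6371 = 36093.3761 km

36093.3761 km


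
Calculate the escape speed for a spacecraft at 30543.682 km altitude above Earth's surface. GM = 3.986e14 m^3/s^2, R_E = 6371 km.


r = 6371.0 + 30543.682 = 36914.6820 km = 3.6914682e+07 m
v_esc = sqrt(2*mu/r) = sqrt(2*3.986e14 / 3.6914682e+07)
v_esc = 4647.1221 m/s = 4.6471 km/s

4.6471 km/s


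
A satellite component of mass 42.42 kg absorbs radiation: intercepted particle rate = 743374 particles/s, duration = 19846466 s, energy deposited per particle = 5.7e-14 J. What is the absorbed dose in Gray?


Total energy deposited = rate * time * E_per
  = 743374 * 19846466 * 5.7e-14 = 0.8409408 J
Dose = E_total / mass = 0.8409408 / 42.42
Dose = 0.01982416 Gy

0.0198 Gy


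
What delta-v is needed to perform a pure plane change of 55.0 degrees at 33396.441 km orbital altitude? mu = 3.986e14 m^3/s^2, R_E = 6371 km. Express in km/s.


r = 39767.4410 km = 3.9767441e+07 m
V = sqrt(mu/r) = 3165.9556 m/s
di = 55.0 deg = 0.9599311 rad
dV = 2*V*sin(di/2) = 2*3165.9556*sin(0.4799655)
dV = 2923.7512 m/s = 2.9238 km/s

2.9238 km/s


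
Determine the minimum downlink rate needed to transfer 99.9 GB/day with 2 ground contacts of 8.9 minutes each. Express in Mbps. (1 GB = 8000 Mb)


total contact time = 2 * 8.9 * 60 = 1068.0000 s
data = 99.9 GB = 799200.0000 Mb
rate = 799200.0000 / 1068.0000 = 748.3146 Mbps

748.3146 Mbps


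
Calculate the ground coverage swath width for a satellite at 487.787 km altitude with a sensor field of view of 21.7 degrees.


FOV = 21.7 deg = 0.3787364 rad
swath = 2 * alt * tan(FOV/2) = 2 * 487.787 * tan(0.1893682)
swath = 2 * 487.787 * 0.1916648
swath = 186.9832 km

186.9832 km


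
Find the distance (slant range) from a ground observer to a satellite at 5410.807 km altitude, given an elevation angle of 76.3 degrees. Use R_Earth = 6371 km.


h = 5410.807 km, el = 76.3 deg
d = -R_E*sin(el) + sqrt((R_E*sin(el))^2 + 2*R_E*h + h^2)
d = -6371.0000*sin(1.3317) + sqrt((6371.0000*0.9715491)^2 + 2*6371.0000*5410.807 + 5410.807^2)
d = 5495.0459 km

5495.0459 km


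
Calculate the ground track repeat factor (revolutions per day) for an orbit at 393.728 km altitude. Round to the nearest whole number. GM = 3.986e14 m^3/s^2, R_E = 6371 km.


r = 6.764728e+06 m
T = 2*pi*sqrt(r^3/mu) = 5537.1556 s = 92.2859 min
revs/day = 1440 / 92.2859 = 15.6037
Rounded: 16 revolutions per day

16 revolutions per day


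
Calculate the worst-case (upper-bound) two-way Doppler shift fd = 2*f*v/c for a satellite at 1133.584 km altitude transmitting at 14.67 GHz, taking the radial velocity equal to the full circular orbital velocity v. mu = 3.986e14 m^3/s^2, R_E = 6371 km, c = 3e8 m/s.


r = 7.504584e+06 m
v = sqrt(mu/r) = 7287.9492 m/s (worst-case radial velocity)
f = 14.67 GHz = 1.467e+10 Hz
fd = 2*f*v/c = 2*1.467e+10*7287.9492/3.0e+08
fd = 712761.4299 Hz

712761.4299 Hz


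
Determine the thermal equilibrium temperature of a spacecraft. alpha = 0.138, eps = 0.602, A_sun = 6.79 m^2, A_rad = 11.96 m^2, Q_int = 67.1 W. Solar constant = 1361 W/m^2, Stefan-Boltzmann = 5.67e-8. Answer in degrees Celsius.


Numerator = alpha*S*A_sun + Q_int = 0.138*1361*6.79 + 67.1 = 1342.3842 W
Denominator = eps*sigma*A_rad = 0.602*5.67e-8*11.96 = 4.0823546e-07 W/K^4
T^4 = 3.2882597e+09 K^4
T = 239.4647 K = -33.6853 C

-33.6853 degrees Celsius


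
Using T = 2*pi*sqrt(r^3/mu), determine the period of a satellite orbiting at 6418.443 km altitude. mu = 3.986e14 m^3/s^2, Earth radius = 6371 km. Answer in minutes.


r = 12789.4430 km = 1.2789443e+07 m
T = 2*pi*sqrt(r^3/mu) = 2*pi*sqrt(2.0919673e+21 / 3.986e14)
T = 14394.2376 s = 239.9040 min

239.9040 minutes


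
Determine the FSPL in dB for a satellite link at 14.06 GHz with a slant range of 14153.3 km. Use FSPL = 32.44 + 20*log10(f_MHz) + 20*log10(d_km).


f = 14.06 GHz = 14060.0000 MHz
d = 14153.3 km
FSPL = 32.44 + 20*log10(14060.0000) + 20*log10(14153.3)
FSPL = 32.44 + 82.9597 + 83.0172
FSPL = 198.4169 dB

198.4169 dB


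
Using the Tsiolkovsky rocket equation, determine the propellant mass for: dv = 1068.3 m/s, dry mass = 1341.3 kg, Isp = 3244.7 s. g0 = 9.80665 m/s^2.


ve = Isp * g0 = 3244.7 * 9.80665 = 31819.637255 m/s
mass ratio = exp(dv/ve) = exp(1068.3/31819.637255) = 1.03414356
m_prop = m_dry * (mr - 1) = 1341.3 * (1.03414356 - 1)
m_prop = 45.7968 kg

45.7968 kg


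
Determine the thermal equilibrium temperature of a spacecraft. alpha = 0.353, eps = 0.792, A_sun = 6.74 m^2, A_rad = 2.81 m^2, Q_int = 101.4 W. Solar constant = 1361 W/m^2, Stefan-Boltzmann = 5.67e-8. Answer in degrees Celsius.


Numerator = alpha*S*A_sun + Q_int = 0.353*1361*6.74 + 101.4 = 3339.5184 W
Denominator = eps*sigma*A_rad = 0.792*5.67e-8*2.81 = 1.2618698e-07 W/K^4
T^4 = 2.6464841e+10 K^4
T = 403.3363 K = 130.1863 C

130.1863 degrees Celsius


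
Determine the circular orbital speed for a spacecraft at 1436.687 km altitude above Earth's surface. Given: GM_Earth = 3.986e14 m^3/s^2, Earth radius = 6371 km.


r = R_E + alt = 6371.0 + 1436.687 = 7807.6870 km = 7.807687e+06 m
v = sqrt(mu/r) = sqrt(3.986e14 / 7.807687e+06) = 7145.0858 m/s = 7.1451 km/s

7.1451 km/s


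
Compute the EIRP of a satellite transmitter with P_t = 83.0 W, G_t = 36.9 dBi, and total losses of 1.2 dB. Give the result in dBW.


Pt = 83.0 W = 19.1908 dBW
EIRP = Pt_dBW + Gt - losses = 19.1908 + 36.9 - 1.2 = 54.8908 dBW

54.8908 dBW


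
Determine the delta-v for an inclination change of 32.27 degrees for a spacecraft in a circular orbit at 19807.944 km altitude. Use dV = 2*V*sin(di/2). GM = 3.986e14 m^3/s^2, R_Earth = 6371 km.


r = 26178.9440 km = 2.6178944e+07 m
V = sqrt(mu/r) = 3902.0478 m/s
di = 32.27 deg = 0.5632177 rad
dV = 2*V*sin(di/2) = 2*3902.0478*sin(0.2816089)
dV = 2168.7699 m/s = 2.1688 km/s

2.1688 km/s


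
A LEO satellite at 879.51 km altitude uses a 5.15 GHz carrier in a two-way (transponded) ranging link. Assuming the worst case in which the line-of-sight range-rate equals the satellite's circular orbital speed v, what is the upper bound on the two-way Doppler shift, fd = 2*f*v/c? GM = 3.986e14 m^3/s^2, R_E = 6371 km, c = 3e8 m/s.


r = 7.25051e+06 m
v = sqrt(mu/r) = 7414.5427 m/s (worst-case radial velocity)
f = 5.15 GHz = 5.15e+09 Hz
fd = 2*f*v/c = 2*5.15e+09*7414.5427/3.0e+08
fd = 254565.9652 Hz

254565.9652 Hz


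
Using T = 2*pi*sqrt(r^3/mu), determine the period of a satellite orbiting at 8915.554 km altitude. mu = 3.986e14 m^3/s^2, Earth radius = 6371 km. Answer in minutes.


r = 15286.5540 km = 1.5286554e+07 m
T = 2*pi*sqrt(r^3/mu) = 2*pi*sqrt(3.5721426e+21 / 3.986e14)
T = 18809.4291 s = 313.4905 min

313.4905 minutes


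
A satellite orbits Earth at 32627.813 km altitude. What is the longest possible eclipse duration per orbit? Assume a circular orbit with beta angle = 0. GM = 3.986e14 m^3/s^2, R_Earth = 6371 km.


r = 38998.8130 km
T = 1277.4298 min
Eclipse fraction = arcsin(R_E/r)/pi = arcsin(6371.0000/38998.8130)/pi
= arcsin(0.1633639)/pi = 0.05223448
Eclipse duration = 0.05223448 * 1277.4298 = 66.7259 min

66.7259 minutes


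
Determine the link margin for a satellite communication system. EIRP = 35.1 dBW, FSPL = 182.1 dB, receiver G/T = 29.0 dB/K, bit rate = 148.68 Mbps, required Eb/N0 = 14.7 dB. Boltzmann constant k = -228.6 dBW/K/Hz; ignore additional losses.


C/N0 = EIRP - FSPL + G/T - k = 35.1 - 182.1 + 29.0 - (-228.6)
C/N0 = 110.6000 dB-Hz
R_b = 148.68 Mbps = 1.4868e+08 bps -> 10*log10(R_b) = 81.7225 dB-Hz
Eb/N0 = C/N0 - 10*log10(R_b) = 110.6000 - 81.7225 = 28.8775 dB
Margin = Eb/N0 - Eb/N0_req = 28.8775 - 14.7 = 14.1775 dB (link closes)

14.1775 dB


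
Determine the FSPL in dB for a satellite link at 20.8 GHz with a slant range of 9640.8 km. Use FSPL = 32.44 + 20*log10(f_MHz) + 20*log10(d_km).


f = 20.8 GHz = 20800.0000 MHz
d = 9640.8 km
FSPL = 32.44 + 20*log10(20800.0000) + 20*log10(9640.8)
FSPL = 32.44 + 86.3613 + 79.6823
FSPL = 198.4835 dB

198.4835 dB


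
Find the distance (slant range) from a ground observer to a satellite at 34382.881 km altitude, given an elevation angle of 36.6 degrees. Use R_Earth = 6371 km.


h = 34382.881 km, el = 36.6 deg
d = -R_E*sin(el) + sqrt((R_E*sin(el))^2 + 2*R_E*h + h^2)
d = -6371.0000*sin(0.6387905) + sqrt((6371.0000*0.5962249)^2 + 2*6371.0000*34382.881 + 34382.881^2)
d = 36633.0992 km

36633.0992 km


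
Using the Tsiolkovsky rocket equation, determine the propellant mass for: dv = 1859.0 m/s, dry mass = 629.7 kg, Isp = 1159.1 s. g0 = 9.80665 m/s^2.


ve = Isp * g0 = 1159.1 * 9.80665 = 11366.888015 m/s
mass ratio = exp(dv/ve) = exp(1859.0/11366.888015) = 1.17767859
m_prop = m_dry * (mr - 1) = 629.7 * (1.17767859 - 1)
m_prop = 111.8842 kg

111.8842 kg


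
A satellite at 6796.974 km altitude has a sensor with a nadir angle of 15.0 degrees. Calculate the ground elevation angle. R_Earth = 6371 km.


r = R_E + alt = 13167.9740 km
Law of sines in the satellite / Earth-center / ground-point triangle:
  sin(nadir)/R_E = sin(90 + el)/r  =>  cos(el) = (r/R_E)*sin(nadir)
cos(el) = (13167.9740 / 6371.0000) * sin(15.0 deg) = 0.5349431
el = arccos(0.5349431) = 57.6599 deg
(Earth-central angle = 90 - nadir - el = 17.3401 deg)

57.6599 degrees


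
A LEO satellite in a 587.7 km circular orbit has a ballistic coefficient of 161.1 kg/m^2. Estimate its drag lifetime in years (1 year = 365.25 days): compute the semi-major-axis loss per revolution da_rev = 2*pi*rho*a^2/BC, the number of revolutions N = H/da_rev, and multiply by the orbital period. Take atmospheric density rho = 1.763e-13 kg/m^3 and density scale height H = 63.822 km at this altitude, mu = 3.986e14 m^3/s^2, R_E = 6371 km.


a = R_E + alt = 6958.7000 km = 6.9587e+06 m
da_rev = 2*pi*rho*a^2/BC = 2*pi*1.763e-13*(6.9587e+06)^2/161.1 = 0.332960617 m per revolution
N = H/da_rev = 63822.0000 m / 0.332960617 m = 191680.3271 revolutions
P = 2*pi*sqrt(a^3/mu) = 5777.0136 s
lifetime = N*P = 191680.3271 * 5777.0136 = 1.1073399e+09 s = 12816.4336 days
years = 12816.4336 / 365.25 = 35.0895 years

35.0895 years


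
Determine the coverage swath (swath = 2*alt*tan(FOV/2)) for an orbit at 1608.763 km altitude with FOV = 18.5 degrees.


FOV = 18.5 deg = 0.3228859 rad
swath = 2 * alt * tan(FOV/2) = 2 * 1608.763 * tan(0.161443)
swath = 2 * 1608.763 * 0.1628603
swath = 524.0074 km

524.0074 km


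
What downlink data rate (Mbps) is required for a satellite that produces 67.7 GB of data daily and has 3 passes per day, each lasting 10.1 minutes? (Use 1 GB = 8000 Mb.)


total contact time = 3 * 10.1 * 60 = 1818.0000 s
data = 67.7 GB = 541600.0000 Mb
rate = 541600.0000 / 1818.0000 = 297.9098 Mbps

297.9098 Mbps


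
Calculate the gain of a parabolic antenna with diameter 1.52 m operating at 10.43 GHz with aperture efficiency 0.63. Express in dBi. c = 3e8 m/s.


lambda = c/f = 3e8 / 1.043e+10 = 0.02876318 m
G = eta*(pi*D/lambda)^2 = 0.63*(pi*1.52/0.02876318)^2
G = 17364.1520 (linear)
G = 10*log10(17364.1520) = 42.3965 dBi

42.3965 dBi


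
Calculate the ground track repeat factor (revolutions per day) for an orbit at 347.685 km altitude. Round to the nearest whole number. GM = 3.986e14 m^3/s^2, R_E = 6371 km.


r = 6.718685e+06 m
T = 2*pi*sqrt(r^3/mu) = 5480.7203 s = 91.3453 min
revs/day = 1440 / 91.3453 = 15.7644
Rounded: 16 revolutions per day

16 revolutions per day


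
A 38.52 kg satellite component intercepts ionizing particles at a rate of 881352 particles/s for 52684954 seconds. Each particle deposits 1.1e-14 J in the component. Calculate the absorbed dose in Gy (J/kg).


Total energy deposited = rate * time * E_per
  = 881352 * 52684954 * 1.1e-14 = 0.5107739 J
Dose = E_total / mass = 0.5107739 / 38.52
Dose = 0.01325997 Gy

0.0133 Gy


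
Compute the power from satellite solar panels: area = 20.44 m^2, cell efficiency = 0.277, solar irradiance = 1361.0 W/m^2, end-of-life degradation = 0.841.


P = area * eta * S * degradation
P = 20.44 * 0.277 * 1361.0 * 0.841
P = 6480.5935 W

6480.5935 W


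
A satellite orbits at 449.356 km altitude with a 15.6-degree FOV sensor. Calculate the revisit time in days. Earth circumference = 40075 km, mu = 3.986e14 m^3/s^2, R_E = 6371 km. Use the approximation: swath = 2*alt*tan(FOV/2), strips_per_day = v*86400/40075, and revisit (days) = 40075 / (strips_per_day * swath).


swath = 2*449.356*tan(0.1361357) = 123.1082 km
v = sqrt(mu/r) = 7644.7823 m/s = 7.6448 km/s
strips/day = v*86400/40075 = 7.6448*86400/40075 = 16.4818
coverage/day = strips * swath = 16.4818 * 123.1082 = 2029.0485 km
revisit = 40075 / 2029.0485 = 19.7506 days

19.7506 days


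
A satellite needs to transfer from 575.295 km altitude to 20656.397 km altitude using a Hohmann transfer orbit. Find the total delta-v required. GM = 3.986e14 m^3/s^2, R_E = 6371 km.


r1 = 6946.2950 km = 6.946295e+06 m
r2 = 27027.3970 km = 2.7027397e+07 m
dv1 = sqrt(mu/r1)*(sqrt(2*r2/(r1+r2)) - 1) = 1979.9918 m/s
dv2 = sqrt(mu/r2)*(1 - sqrt(2*r1/(r1+r2))) = 1384.5474 m/s
total dv = |dv1| + |dv2| = 1979.9918 + 1384.5474 = 3364.5393 m/s = 3.3645 km/s

3.3645 km/s


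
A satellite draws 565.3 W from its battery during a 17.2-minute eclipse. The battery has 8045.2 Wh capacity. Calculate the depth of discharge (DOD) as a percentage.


E_used = P * t / 60 = 565.3 * 17.2 / 60 = 162.0527 Wh
DOD = E_used / E_total * 100 = 162.0527 / 8045.2 * 100
DOD = 2.0143 %

2.0143 %


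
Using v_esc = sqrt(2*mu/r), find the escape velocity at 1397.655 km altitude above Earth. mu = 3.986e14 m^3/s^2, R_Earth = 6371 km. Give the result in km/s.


r = 6371.0 + 1397.655 = 7768.6550 km = 7.768655e+06 m
v_esc = sqrt(2*mu/r) = sqrt(2*3.986e14 / 7.768655e+06)
v_esc = 10130.0299 m/s = 10.1300 km/s

10.1300 km/s


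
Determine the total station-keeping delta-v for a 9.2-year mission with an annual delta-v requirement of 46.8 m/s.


dV = rate * years = 46.8 * 9.2
dV = 430.5600 m/s

430.5600 m/s


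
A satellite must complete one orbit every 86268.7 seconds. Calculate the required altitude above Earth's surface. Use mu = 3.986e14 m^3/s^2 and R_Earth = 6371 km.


T = 86268.7 s
r = (mu*T^2/(4*pi^2))^(1/3) = (3.986e14 * 86268.7^2 / (4*pi^2))^(1/3)
r = 4.2198274e+07 m = 42198.2741 km
alt = r - R_E = 42198.2741 - 6371 = 35827.2741 km

35827.2741 km


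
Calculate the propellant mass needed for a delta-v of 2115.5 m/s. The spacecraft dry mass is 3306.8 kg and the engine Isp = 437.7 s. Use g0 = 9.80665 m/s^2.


ve = Isp * g0 = 437.7 * 9.80665 = 4292.370705 m/s
mass ratio = exp(dv/ve) = exp(2115.5/4292.370705) = 1.63697690
m_prop = m_dry * (mr - 1) = 3306.8 * (1.63697690 - 1)
m_prop = 2106.3552 kg

2106.3552 kg


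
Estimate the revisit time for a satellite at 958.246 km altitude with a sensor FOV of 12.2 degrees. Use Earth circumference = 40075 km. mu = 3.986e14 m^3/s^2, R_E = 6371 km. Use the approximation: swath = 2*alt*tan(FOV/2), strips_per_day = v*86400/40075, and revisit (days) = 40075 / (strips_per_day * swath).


swath = 2*958.246*tan(0.1064651) = 204.8139 km
v = sqrt(mu/r) = 7374.6090 m/s = 7.3746 km/s
strips/day = v*86400/40075 = 7.3746*86400/40075 = 15.8993
coverage/day = strips * swath = 15.8993 * 204.8139 = 3256.4068 km
revisit = 40075 / 3256.4068 = 12.3065 days

12.3065 days


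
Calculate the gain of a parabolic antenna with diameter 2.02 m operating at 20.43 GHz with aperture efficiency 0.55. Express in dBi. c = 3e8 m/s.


lambda = c/f = 3e8 / 2.043e+10 = 0.01468429 m
G = eta*(pi*D/lambda)^2 = 0.55*(pi*2.02/0.01468429)^2
G = 102721.0376 (linear)
G = 10*log10(102721.0376) = 50.1166 dBi

50.1166 dBi


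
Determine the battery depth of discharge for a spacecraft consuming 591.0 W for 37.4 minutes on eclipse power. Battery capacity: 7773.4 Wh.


E_used = P * t / 60 = 591.0 * 37.4 / 60 = 368.3900 Wh
DOD = E_used / E_total * 100 = 368.3900 / 7773.4 * 100
DOD = 4.7391 %

4.7391 %


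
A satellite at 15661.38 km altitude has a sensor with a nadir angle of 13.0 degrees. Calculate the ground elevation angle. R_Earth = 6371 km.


r = R_E + alt = 22032.3800 km
Law of sines in the satellite / Earth-center / ground-point triangle:
  sin(nadir)/R_E = sin(90 + el)/r  =>  cos(el) = (r/R_E)*sin(nadir)
cos(el) = (22032.3800 / 6371.0000) * sin(13.0 deg) = 0.7779324
el = arccos(0.7779324) = 38.9283 deg
(Earth-central angle = 90 - nadir - el = 38.0717 deg)

38.9283 degrees


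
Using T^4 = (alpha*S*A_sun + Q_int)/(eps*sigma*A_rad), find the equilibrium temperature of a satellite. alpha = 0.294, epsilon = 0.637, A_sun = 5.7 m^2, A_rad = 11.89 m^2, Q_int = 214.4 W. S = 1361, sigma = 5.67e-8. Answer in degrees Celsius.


Numerator = alpha*S*A_sun + Q_int = 0.294*1361*5.7 + 214.4 = 2495.1638 W
Denominator = eps*sigma*A_rad = 0.637*5.67e-8*11.89 = 4.2944183e-07 W/K^4
T^4 = 5.8102486e+09 K^4
T = 276.0887 K = 2.9387 C

2.9387 degrees Celsius


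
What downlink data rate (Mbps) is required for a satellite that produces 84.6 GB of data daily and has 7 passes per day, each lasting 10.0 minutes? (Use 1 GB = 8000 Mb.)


total contact time = 7 * 10.0 * 60 = 4200.0000 s
data = 84.6 GB = 676800.0000 Mb
rate = 676800.0000 / 4200.0000 = 161.1429 Mbps

161.1429 Mbps


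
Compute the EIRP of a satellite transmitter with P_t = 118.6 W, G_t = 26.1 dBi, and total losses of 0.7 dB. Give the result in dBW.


Pt = 118.6 W = 20.7408 dBW
EIRP = Pt_dBW + Gt - losses = 20.7408 + 26.1 - 0.7 = 46.1408 dBW

46.1408 dBW


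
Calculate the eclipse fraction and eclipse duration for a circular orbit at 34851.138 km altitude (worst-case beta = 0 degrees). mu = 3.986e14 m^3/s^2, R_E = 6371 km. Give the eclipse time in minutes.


r = 41222.1380 km
T = 1388.2118 min
Eclipse fraction = arcsin(R_E/r)/pi = arcsin(6371.0000/41222.1380)/pi
= arcsin(0.1545529)/pi = 0.0493937
Eclipse duration = 0.0493937 * 1388.2118 = 68.5689 min

68.5689 minutes


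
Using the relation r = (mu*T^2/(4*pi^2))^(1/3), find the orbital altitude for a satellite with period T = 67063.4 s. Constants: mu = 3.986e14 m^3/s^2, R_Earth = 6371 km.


T = 67063.4 s
r = (mu*T^2/(4*pi^2))^(1/3) = (3.986e14 * 67063.4^2 / (4*pi^2))^(1/3)
r = 3.5676554e+07 m = 35676.5539 km
alt = r - R_E = 35676.5539 - 6371 = 29305.5539 km

29305.5539 km


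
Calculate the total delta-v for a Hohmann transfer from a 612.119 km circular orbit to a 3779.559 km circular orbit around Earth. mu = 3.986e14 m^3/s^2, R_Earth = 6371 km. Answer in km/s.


r1 = 6983.1190 km = 6.983119e+06 m
r2 = 10150.5590 km = 1.0150559e+07 m
dv1 = sqrt(mu/r1)*(sqrt(2*r2/(r1+r2)) - 1) = 668.7503 m/s
dv2 = sqrt(mu/r2)*(1 - sqrt(2*r1/(r1+r2))) = 608.8040 m/s
total dv = |dv1| + |dv2| = 668.7503 + 608.8040 = 1277.5543 m/s = 1.2776 km/s

1.2776 km/s


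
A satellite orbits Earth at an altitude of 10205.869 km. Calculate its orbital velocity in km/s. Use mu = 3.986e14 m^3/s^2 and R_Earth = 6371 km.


r = R_E + alt = 6371.0 + 10205.869 = 16576.8690 km = 1.6576869e+07 m
v = sqrt(mu/r) = sqrt(3.986e14 / 1.6576869e+07) = 4903.6266 m/s = 4.9036 km/s

4.9036 km/s


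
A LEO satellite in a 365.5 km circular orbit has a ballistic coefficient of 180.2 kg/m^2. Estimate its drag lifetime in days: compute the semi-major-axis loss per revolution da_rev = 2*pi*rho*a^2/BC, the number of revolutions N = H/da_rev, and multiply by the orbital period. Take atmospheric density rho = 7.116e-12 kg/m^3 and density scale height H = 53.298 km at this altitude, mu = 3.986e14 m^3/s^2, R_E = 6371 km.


a = R_E + alt = 6736.5000 km = 6.7365e+06 m
da_rev = 2*pi*rho*a^2/BC = 2*pi*7.116e-12*(6.7365e+06)^2/180.2 = 11.259773 m per revolution
N = H/da_rev = 53298.0000 m / 11.259773 m = 4733.4878 revolutions
P = 2*pi*sqrt(a^3/mu) = 5502.5335 s
lifetime = N*P = 4733.4878 * 5502.5335 = 2.6046175e+07 s = 301.4604 days

301.4604 days


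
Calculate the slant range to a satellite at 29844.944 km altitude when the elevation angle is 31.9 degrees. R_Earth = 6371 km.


h = 29844.944 km, el = 31.9 deg
d = -R_E*sin(el) + sqrt((R_E*sin(el))^2 + 2*R_E*h + h^2)
d = -6371.0000*sin(0.55676) + sqrt((6371.0000*0.5284383)^2 + 2*6371.0000*29844.944 + 29844.944^2)
d = 32443.0876 km

32443.0876 km


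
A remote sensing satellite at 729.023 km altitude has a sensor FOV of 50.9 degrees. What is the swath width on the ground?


FOV = 50.9 deg = 0.8883726 rad
swath = 2 * alt * tan(FOV/2) = 2 * 729.023 * tan(0.4441863)
swath = 2 * 729.023 * 0.4759048
swath = 693.8911 km

693.8911 km


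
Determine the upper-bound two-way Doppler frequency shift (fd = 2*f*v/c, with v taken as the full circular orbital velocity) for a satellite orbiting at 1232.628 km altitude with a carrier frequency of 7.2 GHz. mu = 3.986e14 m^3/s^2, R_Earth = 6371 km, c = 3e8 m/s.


r = 7.603628e+06 m
v = sqrt(mu/r) = 7240.3276 m/s (worst-case radial velocity)
f = 7.2 GHz = 7.2e+09 Hz
fd = 2*f*v/c = 2*7.2e+09*7240.3276/3.0e+08
fd = 347535.7244 Hz

347535.7244 Hz


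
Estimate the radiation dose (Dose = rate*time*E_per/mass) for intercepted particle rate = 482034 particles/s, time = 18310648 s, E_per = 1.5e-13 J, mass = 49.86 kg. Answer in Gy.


Total energy deposited = rate * time * E_per
  = 482034 * 18310648 * 1.5e-13 = 1.3240 J
Dose = E_total / mass = 1.3240 / 49.86
Dose = 0.02655341 Gy

0.0266 Gy


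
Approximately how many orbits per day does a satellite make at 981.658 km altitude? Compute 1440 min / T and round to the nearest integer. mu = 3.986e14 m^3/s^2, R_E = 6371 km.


r = 7.352658e+06 m
T = 2*pi*sqrt(r^3/mu) = 6274.4804 s = 104.5747 min
revs/day = 1440 / 104.5747 = 13.7701
Rounded: 14 revolutions per day

14 revolutions per day


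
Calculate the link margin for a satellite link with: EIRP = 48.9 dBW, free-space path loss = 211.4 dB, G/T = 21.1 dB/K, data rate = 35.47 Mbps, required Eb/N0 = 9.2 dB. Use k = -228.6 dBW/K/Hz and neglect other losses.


C/N0 = EIRP - FSPL + G/T - k = 48.9 - 211.4 + 21.1 - (-228.6)
C/N0 = 87.2000 dB-Hz
R_b = 35.47 Mbps = 3.547e+07 bps -> 10*log10(R_b) = 75.4986 dB-Hz
Eb/N0 = C/N0 - 10*log10(R_b) = 87.2000 - 75.4986 = 11.7014 dB
Margin = Eb/N0 - Eb/N0_req = 11.7014 - 9.2 = 2.5014 dB (link closes)

2.5014 dB


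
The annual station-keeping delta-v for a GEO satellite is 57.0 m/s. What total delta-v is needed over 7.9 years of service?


dV = rate * years = 57.0 * 7.9
dV = 450.3000 m/s

450.3000 m/s


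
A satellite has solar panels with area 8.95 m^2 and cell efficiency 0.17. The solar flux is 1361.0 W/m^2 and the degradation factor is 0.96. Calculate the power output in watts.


P = area * eta * S * degradation
P = 8.95 * 0.17 * 1361.0 * 0.96
P = 1987.9310 W

1987.9310 W


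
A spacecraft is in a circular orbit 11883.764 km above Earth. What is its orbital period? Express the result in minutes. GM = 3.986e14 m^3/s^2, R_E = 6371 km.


r = 18254.7640 km = 1.8254764e+07 m
T = 2*pi*sqrt(r^3/mu) = 2*pi*sqrt(6.083152e+21 / 3.986e14)
T = 24545.7075 s = 409.0951 min

409.0951 minutes


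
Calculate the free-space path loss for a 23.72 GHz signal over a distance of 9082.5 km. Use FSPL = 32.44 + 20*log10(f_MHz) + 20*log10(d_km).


f = 23.72 GHz = 23720.0000 MHz
d = 9082.5 km
FSPL = 32.44 + 20*log10(23720.0000) + 20*log10(9082.5)
FSPL = 32.44 + 87.5023 + 79.1641
FSPL = 199.1064 dB

199.1064 dB


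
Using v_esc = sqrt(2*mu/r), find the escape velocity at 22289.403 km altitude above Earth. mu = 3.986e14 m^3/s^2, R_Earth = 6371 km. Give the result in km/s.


r = 6371.0 + 22289.403 = 28660.4030 km = 2.8660403e+07 m
v_esc = sqrt(2*mu/r) = sqrt(2*3.986e14 / 2.8660403e+07)
v_esc = 5274.0288 m/s = 5.2740 km/s

5.2740 km/s


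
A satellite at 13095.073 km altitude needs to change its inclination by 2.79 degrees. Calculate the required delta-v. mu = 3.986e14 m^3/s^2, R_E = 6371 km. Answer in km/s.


r = 19466.0730 km = 1.9466073e+07 m
V = sqrt(mu/r) = 4525.1135 m/s
di = 2.79 deg = 0.04869469 rad
dV = 2*V*sin(di/2) = 2*4525.1135*sin(0.02434734)
dV = 220.3272 m/s = 0.2203272 km/s

0.2203 km/s


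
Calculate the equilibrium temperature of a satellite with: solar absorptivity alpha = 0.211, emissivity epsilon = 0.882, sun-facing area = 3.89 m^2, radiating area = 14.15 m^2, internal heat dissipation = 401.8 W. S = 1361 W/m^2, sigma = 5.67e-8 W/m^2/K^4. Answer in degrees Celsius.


Numerator = alpha*S*A_sun + Q_int = 0.211*1361*3.89 + 401.8 = 1518.8952 W
Denominator = eps*sigma*A_rad = 0.882*5.67e-8*14.15 = 7.0763301e-07 W/K^4
T^4 = 2.1464448e+09 K^4
T = 215.2434 K = -57.9066 C

-57.9066 degrees Celsius


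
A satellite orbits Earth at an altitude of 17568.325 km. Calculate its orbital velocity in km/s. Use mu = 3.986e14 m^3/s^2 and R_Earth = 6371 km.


r = R_E + alt = 6371.0 + 17568.325 = 23939.3250 km = 2.3939325e+07 m
v = sqrt(mu/r) = sqrt(3.986e14 / 2.3939325e+07) = 4080.4936 m/s = 4.0805 km/s

4.0805 km/s


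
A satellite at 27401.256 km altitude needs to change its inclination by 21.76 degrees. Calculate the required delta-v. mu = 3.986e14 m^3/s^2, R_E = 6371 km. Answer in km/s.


r = 33772.2560 km = 3.3772256e+07 m
V = sqrt(mu/r) = 3435.4894 m/s
di = 21.76 deg = 0.3797836 rad
dV = 2*V*sin(di/2) = 2*3435.4894*sin(0.1898918)
dV = 1296.9155 m/s = 1.2969 km/s

1.2969 km/s


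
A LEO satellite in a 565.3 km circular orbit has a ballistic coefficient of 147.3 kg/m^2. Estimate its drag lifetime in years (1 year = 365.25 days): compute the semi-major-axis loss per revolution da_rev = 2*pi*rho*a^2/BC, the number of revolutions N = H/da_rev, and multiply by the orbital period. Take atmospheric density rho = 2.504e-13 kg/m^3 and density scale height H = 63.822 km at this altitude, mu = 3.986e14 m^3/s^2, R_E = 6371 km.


a = R_E + alt = 6936.3000 km = 6.9363e+06 m
da_rev = 2*pi*rho*a^2/BC = 2*pi*2.504e-13*(6.9363e+06)^2/147.3 = 0.513886469 m per revolution
N = H/da_rev = 63822.0000 m / 0.513886469 m = 124194.7469 revolutions
P = 2*pi*sqrt(a^3/mu) = 5749.1418 s
lifetime = N*P = 124194.7469 * 5749.1418 = 7.1401322e+08 s = 8264.0419 days
years = 8264.0419 / 365.25 = 22.6257 years

22.6257 years


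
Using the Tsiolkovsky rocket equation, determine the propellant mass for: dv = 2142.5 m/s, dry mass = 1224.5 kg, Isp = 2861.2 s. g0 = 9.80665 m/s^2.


ve = Isp * g0 = 2861.2 * 9.80665 = 28058.786980 m/s
mass ratio = exp(dv/ve) = exp(2142.5/28058.786980) = 1.07934842
m_prop = m_dry * (mr - 1) = 1224.5 * (1.07934842 - 1)
m_prop = 97.1621 kg

97.1621 kg


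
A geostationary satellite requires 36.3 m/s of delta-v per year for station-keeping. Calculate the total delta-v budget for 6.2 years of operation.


dV = rate * years = 36.3 * 6.2
dV = 225.0600 m/s

225.0600 m/s


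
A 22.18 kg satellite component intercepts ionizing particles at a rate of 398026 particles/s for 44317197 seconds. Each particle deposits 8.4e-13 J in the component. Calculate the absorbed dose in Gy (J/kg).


Total energy deposited = rate * time * E_per
  = 398026 * 44317197 * 8.4e-13 = 14.8171 J
Dose = E_total / mass = 14.8171 / 22.18
Dose = 0.6680385 Gy

0.6680 Gy
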